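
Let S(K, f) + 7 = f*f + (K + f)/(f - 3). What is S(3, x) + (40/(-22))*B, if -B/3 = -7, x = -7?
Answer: 232/55 ≈ 4.2182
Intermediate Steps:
B = 21 (B = -3*(-7) = 21)
S(K, f) = -7 + f**2 + (K + f)/(-3 + f) (S(K, f) = -7 + (f*f + (K + f)/(f - 3)) = -7 + (f**2 + (K + f)/(-3 + f)) = -7 + f**2 + (K + f)/(-3 + f))
S(3, x) + (40/(-22))*B = (21 + 3 + (-7)**3 - 6*(-7) - 3*(-7)**2)/(-3 - 7) + (40/(-22))*21 = (21 + 3 - 343 + 42 - 3*49)/(-10) + (40*(-1/22))*21 = -(21 + 3 - 343 + 42 - 147)/10 - 20/11*21 = -1/10*(-424) - 420/11 = 212/5 - 420/11 = 232/55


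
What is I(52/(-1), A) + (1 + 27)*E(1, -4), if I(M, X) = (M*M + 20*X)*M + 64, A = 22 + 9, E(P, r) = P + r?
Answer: -172868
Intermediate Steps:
A = 31
I(M, X) = 64 + M*(M² + 20*X) (I(M, X) = (M² + 20*X)*M + 64 = M*(M² + 20*X) + 64 = 64 + M*(M² + 20*X))
I(52/(-1), A) + (1 + 27)*E(1, -4) = (64 + (52/(-1))³ + 20*(52/(-1))*31) + (1 + 27)*(1 - 4) = (64 + (52*(-1))³ + 20*(52*(-1))*31) + 28*(-3) = (64 + (-52)³ + 20*(-52)*31) - 84 = (64 - 140608 - 32240) - 84 = -172784 - 84 = -172868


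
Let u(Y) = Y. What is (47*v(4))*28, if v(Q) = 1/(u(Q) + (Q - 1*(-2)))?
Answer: 658/5 ≈ 131.60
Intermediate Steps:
v(Q) = 1/(2 + 2*Q) (v(Q) = 1/(Q + (Q - 1*(-2))) = 1/(Q + (Q + 2)) = 1/(Q + (2 + Q)) = 1/(2 + 2*Q))
(47*v(4))*28 = (47*(1/(2*(1 + 4))))*28 = (47*((1/2)/5))*28 = (47*((1/2)*(1/5)))*28 = (47*(1/10))*28 = (47/10)*28 = 658/5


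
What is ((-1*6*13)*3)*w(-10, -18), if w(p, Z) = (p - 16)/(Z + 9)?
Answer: -676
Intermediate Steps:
w(p, Z) = (-16 + p)/(9 + Z)
((-1*6*13)*3)*w(-10, -18) = ((-1*6*13)*3)*((-16 - 10)/(9 - 18)) = (-6*13*3)*(-26/(-9)) = (-78*3)*(-1/9*(-26)) = -234*26/9 = -676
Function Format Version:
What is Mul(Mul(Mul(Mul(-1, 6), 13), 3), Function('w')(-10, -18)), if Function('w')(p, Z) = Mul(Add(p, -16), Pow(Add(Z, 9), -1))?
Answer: -676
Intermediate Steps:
Function('w')(p, Z) = Mul(Pow(Add(9, Z), -1), Add(-16, p)) (Function('w')(p, Z) = Mul(Add(-16, p), Pow(Add(9, Z), -1)) = Mul(Pow(Add(9, Z), -1), Add(-16, p)))
Mul(Mul(Mul(Mul(-1, 6), 13), 3), Function('w')(-10, -18)) = Mul(Mul(Mul(Mul(-1, 6), 13), 3), Mul(Pow(Add(9, -18), -1), Add(-16, -10))) = Mul(Mul(Mul(-6, 13), 3), Mul(Pow(-9, -1), -26)) = Mul(Mul(-78, 3), Mul(Rational(-1, 9), -26)) = Mul(-234, Rational(26, 9)) = -676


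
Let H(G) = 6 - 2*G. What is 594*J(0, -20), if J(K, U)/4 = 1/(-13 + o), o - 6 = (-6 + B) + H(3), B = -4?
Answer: -2376/17 ≈ -139.76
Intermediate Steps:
o = -4 (o = 6 + ((-6 - 4) + (6 - 2*3)) = 6 + (-10 + (6 - 6)) = 6 + (-10 + 0) = 6 - 10 = -4)
J(K, U) = -4/17 (J(K, U) = 4/(-13 - 4) = 4/(-17) = 4*(-1/17) = -4/17)
594*J(0, -20) = 594*(-4/17) = -2376/17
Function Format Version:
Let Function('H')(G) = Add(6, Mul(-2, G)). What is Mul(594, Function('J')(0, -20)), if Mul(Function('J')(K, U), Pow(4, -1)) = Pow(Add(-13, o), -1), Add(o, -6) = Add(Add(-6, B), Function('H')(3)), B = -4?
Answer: Rational(-2376, 17) ≈ -139.76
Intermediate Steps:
o = -4 (o = Add(6, Add(Add(-6, -4), Add(6, Mul(-2, 3)))) = Add(6, Add(-10, Add(6, -6))) = Add(6, Add(-10, 0)) = Add(6, -10) = -4)
Function('J')(K, U) = Rational(-4, 17) (Function('J')(K, U) = Mul(4, Pow(Add(-13, -4), -1)) = Mul(4, Pow(-17, -1)) = Mul(4, Rational(-1, 17)) = Rational(-4, 17))
Mul(594, Function('J')(0, -20)) = Mul(594, Rational(-4, 17)) = Rational(-2376, 17)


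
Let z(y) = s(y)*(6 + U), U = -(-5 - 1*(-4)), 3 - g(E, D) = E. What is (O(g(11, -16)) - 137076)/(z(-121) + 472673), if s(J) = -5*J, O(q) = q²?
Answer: -34253/119227 ≈ -0.28729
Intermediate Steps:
g(E, D) = 3 - E
U = 1 (U = -(-5 + 4) = -1*(-1) = 1)
z(y) = -35*y (z(y) = (-5*y)*(6 + 1) = -5*y*7 = -35*y)
(O(g(11, -16)) - 137076)/(z(-121) + 472673) = ((3 - 1*11)² - 137076)/(-35*(-121) + 472673) = ((3 - 11)² - 137076)/(4235 + 472673) = ((-8)² - 137076)/476908 = (64 - 137076)*(1/476908) = -137012*1/476908 = -34253/119227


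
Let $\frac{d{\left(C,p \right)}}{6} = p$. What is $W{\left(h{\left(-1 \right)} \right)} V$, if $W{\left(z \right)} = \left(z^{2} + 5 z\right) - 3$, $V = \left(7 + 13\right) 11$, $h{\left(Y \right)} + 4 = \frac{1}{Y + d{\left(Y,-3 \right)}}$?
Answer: $- \frac{543180}{361} \approx -1504.7$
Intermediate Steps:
$d{\left(C,p \right)} = 6 p$
$h{\left(Y \right)} = -4 + \frac{1}{-18 + Y}$ ($h{\left(Y \right)} = -4 + \frac{1}{Y + 6 \left(-3\right)} = -4 + \frac{1}{Y - 18} = -4 + \frac{1}{-18 + Y}$)
$V = 220$ ($V = 20 \cdot 11 = 220$)
$W{\left(z \right)} = -3 + z^{2} + 5 z$
$W{\left(h{\left(-1 \right)} \right)} V = \left(-3 + \left(\frac{73 - -4}{-18 - 1}\right)^{2} + 5 \frac{73 - -4}{-18 - 1}\right) 220 = \left(-3 + \left(\frac{73 + 4}{-19}\right)^{2} + 5 \frac{73 + 4}{-19}\right) 220 = \left(-3 + \left(\left(- \frac{1}{19}\right) 77\right)^{2} + 5 \left(\left(- \frac{1}{19}\right) 77\right)\right) 220 = \left(-3 + \left(- \frac{77}{19}\right)^{2} + 5 \left(- \frac{77}{19}\right)\right) 220 = \left(-3 + \frac{5929}{361} - \frac{385}{19}\right) 220 = \left(- \frac{2469}{361}\right) 220 = - \frac{543180}{361}$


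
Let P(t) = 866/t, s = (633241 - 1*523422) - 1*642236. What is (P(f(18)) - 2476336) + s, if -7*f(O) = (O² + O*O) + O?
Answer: -1001917780/333 ≈ -3.0088e+6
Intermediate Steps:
s = -532417 (s = (633241 - 523422) - 642236 = 109819 - 642236 = -532417)
f(O) = -2*O²/7 - O/7 (f(O) = -((O² + O*O) + O)/7 = -((O² + O²) + O)/7 = -(2*O² + O)/7 = -(O + 2*O²)/7 = -2*O²/7 - O/7)
(P(f(18)) - 2476336) + s = (866/((-⅐*18*(1 + 2*18))) - 2476336) - 532417 = (866/((-⅐*18*(1 + 36))) - 2476336) - 532417 = (866/((-⅐*18*37)) - 2476336) - 532417 = (866/(-666/7) - 2476336) - 532417 = (866*(-7/666) - 2476336) - 532417 = (-3031/333 - 2476336) - 532417 = -824622919/333 - 532417 = -1001917780/333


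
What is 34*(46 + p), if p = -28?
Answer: 612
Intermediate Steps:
34*(46 + p) = 34*(46 - 28) = 34*18 = 612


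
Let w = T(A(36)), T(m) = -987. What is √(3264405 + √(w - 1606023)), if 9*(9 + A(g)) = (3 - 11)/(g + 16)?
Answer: √(3264405 + I*√1607010) ≈ 1806.8 + 0.351*I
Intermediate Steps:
A(g) = -9 - 8/(9*(16 + g)) (A(g) = -9 + ((3 - 11)/(g + 16))/9 = -9 + (-8/(16 + g))/9 = -9 - 8/(9*(16 + g)))
w = -987
√(3264405 + √(w - 1606023)) = √(3264405 + √(-987 - 1606023)) = √(3264405 + √(-1607010)) = √(3264405 + I*√1607010)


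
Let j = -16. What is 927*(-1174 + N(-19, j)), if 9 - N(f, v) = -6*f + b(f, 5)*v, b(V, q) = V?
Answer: -1467441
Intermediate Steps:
N(f, v) = 9 + 6*f - f*v (N(f, v) = 9 - (-6*f + f*v) = 9 + (6*f - f*v) = 9 + 6*f - f*v)
927*(-1174 + N(-19, j)) = 927*(-1174 + (9 + 6*(-19) - 1*(-19)*(-16))) = 927*(-1174 + (9 - 114 - 304)) = 927*(-1174 - 409) = 927*(-1583) = -1467441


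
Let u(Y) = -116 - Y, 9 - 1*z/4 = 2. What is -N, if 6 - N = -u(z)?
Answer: 138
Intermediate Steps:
z = 28 (z = 36 - 4*2 = 36 - 8 = 28)
N = -138 (N = 6 - (-1)*(-116 - 1*28) = 6 - (-1)*(-116 - 28) = 6 - (-1)*(-144) = 6 - 1*144 = 6 - 144 = -138)
-N = -1*(-138) = 138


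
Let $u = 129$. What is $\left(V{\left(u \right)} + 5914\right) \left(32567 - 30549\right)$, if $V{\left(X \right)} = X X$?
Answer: $45515990$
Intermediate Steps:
$V{\left(X \right)} = X^{2}$
$\left(V{\left(u \right)} + 5914\right) \left(32567 - 30549\right) = \left(129^{2} + 5914\right) \left(32567 - 30549\right) = \left(16641 + 5914\right) 2018 = 22555 \cdot 2018 = 45515990$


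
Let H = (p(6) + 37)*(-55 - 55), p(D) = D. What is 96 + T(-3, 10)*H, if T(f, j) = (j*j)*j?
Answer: -4729904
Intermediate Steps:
T(f, j) = j³ (T(f, j) = j²*j = j³)
H = -4730 (H = (6 + 37)*(-55 - 55) = 43*(-110) = -4730)
96 + T(-3, 10)*H = 96 + 10³*(-4730) = 96 + 1000*(-4730) = 96 - 4730000 = -4729904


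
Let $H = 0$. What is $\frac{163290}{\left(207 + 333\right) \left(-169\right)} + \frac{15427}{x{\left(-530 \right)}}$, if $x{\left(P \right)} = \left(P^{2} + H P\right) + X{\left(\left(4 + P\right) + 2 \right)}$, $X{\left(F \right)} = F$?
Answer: $- \frac{739578817}{426451896} \approx -1.7343$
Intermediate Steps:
$x{\left(P \right)} = 6 + P + P^{2}$ ($x{\left(P \right)} = \left(P^{2} + 0 P\right) + \left(\left(4 + P\right) + 2\right) = \left(P^{2} + 0\right) + \left(6 + P\right) = P^{2} + \left(6 + P\right) = 6 + P + P^{2}$)
$\frac{163290}{\left(207 + 333\right) \left(-169\right)} + \frac{15427}{x{\left(-530 \right)}} = \frac{163290}{\left(207 + 333\right) \left(-169\right)} + \frac{15427}{6 - 530 + \left(-530\right)^{2}} = \frac{163290}{540 \left(-169\right)} + \frac{15427}{6 - 530 + 280900} = \frac{163290}{-91260} + \frac{15427}{280376} = 163290 \left(- \frac{1}{91260}\right) + 15427 \cdot \frac{1}{280376} = - \frac{5443}{3042} + \frac{15427}{280376} = - \frac{739578817}{426451896}$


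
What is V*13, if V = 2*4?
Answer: 104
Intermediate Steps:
V = 8
V*13 = 8*13 = 104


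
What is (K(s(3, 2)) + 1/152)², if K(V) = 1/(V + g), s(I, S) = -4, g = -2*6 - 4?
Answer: 1089/577600 ≈ 0.0018854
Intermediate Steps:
g = -16 (g = -12 - 4 = -16)
K(V) = 1/(-16 + V) (K(V) = 1/(V - 16) = 1/(-16 + V))
(K(s(3, 2)) + 1/152)² = (1/(-16 - 4) + 1/152)² = (1/(-20) + 1/152)² = (-1/20 + 1/152)² = (-33/760)² = 1089/577600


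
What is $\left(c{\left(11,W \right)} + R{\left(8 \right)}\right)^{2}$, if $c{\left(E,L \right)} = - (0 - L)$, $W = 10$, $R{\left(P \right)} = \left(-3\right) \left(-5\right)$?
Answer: $625$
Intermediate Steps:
$R{\left(P \right)} = 15$
$c{\left(E,L \right)} = L$ ($c{\left(E,L \right)} = - \left(-1\right) L = L$)
$\left(c{\left(11,W \right)} + R{\left(8 \right)}\right)^{2} = \left(10 + 15\right)^{2} = 25^{2} = 625$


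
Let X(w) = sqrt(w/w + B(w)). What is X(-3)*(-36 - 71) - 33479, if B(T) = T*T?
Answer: -33479 - 107*sqrt(10) ≈ -33817.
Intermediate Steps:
B(T) = T**2
X(w) = sqrt(1 + w**2) (X(w) = sqrt(w/w + w**2) = sqrt(1 + w**2))
X(-3)*(-36 - 71) - 33479 = sqrt(1 + (-3)**2)*(-36 - 71) - 33479 = sqrt(1 + 9)*(-107) - 33479 = sqrt(10)*(-107) - 33479 = -107*sqrt(10) - 33479 = -33479 - 107*sqrt(10)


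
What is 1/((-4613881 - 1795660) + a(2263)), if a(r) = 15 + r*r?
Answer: -1/1288357 ≈ -7.7618e-7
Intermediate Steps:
a(r) = 15 + r²
1/((-4613881 - 1795660) + a(2263)) = 1/((-4613881 - 1795660) + (15 + 2263²)) = 1/(-6409541 + (15 + 5121169)) = 1/(-6409541 + 5121184) = 1/(-1288357) = -1/1288357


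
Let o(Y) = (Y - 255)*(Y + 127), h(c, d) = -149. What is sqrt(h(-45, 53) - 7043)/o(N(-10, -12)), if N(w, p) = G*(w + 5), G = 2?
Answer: -2*I*sqrt(1798)/31005 ≈ -0.0027352*I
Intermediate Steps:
N(w, p) = 10 + 2*w (N(w, p) = 2*(w + 5) = 2*(5 + w) = 10 + 2*w)
o(Y) = (-255 + Y)*(127 + Y)
sqrt(h(-45, 53) - 7043)/o(N(-10, -12)) = sqrt(-149 - 7043)/(-32385 + (10 + 2*(-10))**2 - 128*(10 + 2*(-10))) = sqrt(-7192)/(-32385 + (10 - 20)**2 - 128*(10 - 20)) = (2*I*sqrt(1798))/(-32385 + (-10)**2 - 128*(-10)) = (2*I*sqrt(1798))/(-32385 + 100 + 1280) = (2*I*sqrt(1798))/(-31005) = (2*I*sqrt(1798))*(-1/31005) = -2*I*sqrt(1798)/31005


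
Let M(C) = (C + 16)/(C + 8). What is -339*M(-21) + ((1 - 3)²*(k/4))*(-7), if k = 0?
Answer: -1695/13 ≈ -130.38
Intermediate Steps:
M(C) = (16 + C)/(8 + C)
-339*M(-21) + ((1 - 3)²*(k/4))*(-7) = -339*(16 - 21)/(8 - 21) + ((1 - 3)²*(0/4))*(-7) = -339*(-5)/(-13) + ((-2)²*(0*(¼)))*(-7) = -(-339)*(-5)/13 + (4*0)*(-7) = -339*5/13 + 0*(-7) = -1695/13 + 0 = -1695/13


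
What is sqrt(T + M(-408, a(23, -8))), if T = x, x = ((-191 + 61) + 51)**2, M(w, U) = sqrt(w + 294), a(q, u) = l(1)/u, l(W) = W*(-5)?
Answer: sqrt(6241 + I*sqrt(114)) ≈ 79.0 + 0.0676*I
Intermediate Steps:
l(W) = -5*W
a(q, u) = -5/u (a(q, u) = (-5*1)/u = -5/u)
M(w, U) = sqrt(294 + w)
x = 6241 (x = (-130 + 51)**2 = (-79)**2 = 6241)
T = 6241
sqrt(T + M(-408, a(23, -8))) = sqrt(6241 + sqrt(294 - 408)) = sqrt(6241 + sqrt(-114)) = sqrt(6241 + I*sqrt(114))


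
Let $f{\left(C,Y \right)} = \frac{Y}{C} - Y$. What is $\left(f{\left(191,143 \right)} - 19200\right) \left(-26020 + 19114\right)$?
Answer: $\frac{25513319220}{191} \approx 1.3358 \cdot 10^{8}$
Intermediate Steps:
$f{\left(C,Y \right)} = - Y + \frac{Y}{C}$
$\left(f{\left(191,143 \right)} - 19200\right) \left(-26020 + 19114\right) = \left(\left(\left(-1\right) 143 + \frac{143}{191}\right) - 19200\right) \left(-26020 + 19114\right) = \left(\left(-143 + 143 \cdot \frac{1}{191}\right) - 19200\right) \left(-6906\right) = \left(\left(-143 + \frac{143}{191}\right) - 19200\right) \left(-6906\right) = \left(- \frac{27170}{191} - 19200\right) \left(-6906\right) = \left(- \frac{3694370}{191}\right) \left(-6906\right) = \frac{25513319220}{191}$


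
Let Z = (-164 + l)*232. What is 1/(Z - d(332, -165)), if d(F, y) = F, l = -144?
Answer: -1/71788 ≈ -1.3930e-5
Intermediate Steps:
Z = -71456 (Z = (-164 - 144)*232 = -308*232 = -71456)
1/(Z - d(332, -165)) = 1/(-71456 - 1*332) = 1/(-71456 - 332) = 1/(-71788) = -1/71788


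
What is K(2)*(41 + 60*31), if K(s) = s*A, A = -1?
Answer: -3802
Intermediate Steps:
K(s) = -s (K(s) = s*(-1) = -s)
K(2)*(41 + 60*31) = (-1*2)*(41 + 60*31) = -2*(41 + 1860) = -2*1901 = -3802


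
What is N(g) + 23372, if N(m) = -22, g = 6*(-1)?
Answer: 23350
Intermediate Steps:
g = -6
N(g) + 23372 = -22 + 23372 = 23350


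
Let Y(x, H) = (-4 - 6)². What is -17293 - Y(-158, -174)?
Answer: -17393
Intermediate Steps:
Y(x, H) = 100 (Y(x, H) = (-10)² = 100)
-17293 - Y(-158, -174) = -17293 - 1*100 = -17293 - 100 = -17393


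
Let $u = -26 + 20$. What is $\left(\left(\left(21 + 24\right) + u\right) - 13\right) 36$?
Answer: $936$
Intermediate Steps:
$u = -6$
$\left(\left(\left(21 + 24\right) + u\right) - 13\right) 36 = \left(\left(\left(21 + 24\right) - 6\right) - 13\right) 36 = \left(\left(45 - 6\right) - 13\right) 36 = \left(39 - 13\right) 36 = 26 \cdot 36 = 936$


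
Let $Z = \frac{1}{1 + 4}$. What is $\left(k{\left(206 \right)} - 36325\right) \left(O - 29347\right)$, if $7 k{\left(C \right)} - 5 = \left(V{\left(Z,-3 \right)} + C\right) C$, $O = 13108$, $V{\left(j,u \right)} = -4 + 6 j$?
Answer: $\frac{2463813558}{5} \approx 4.9276 \cdot 10^{8}$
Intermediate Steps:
$Z = \frac{1}{5} \approx 0.2$
$k{\left(C \right)} = \frac{5}{7} + \frac{C \left(- \frac{14}{5} + C\right)}{7}$ ($k{\left(C \right)} = \frac{5}{7} + \frac{\left(\left(-4 + 6 \cdot \frac{1}{5}\right) + C\right) C}{7} = \frac{5}{7} + \frac{\left(\left(-4 + \frac{6}{5}\right) + C\right) C}{7} = \frac{5}{7} + \frac{\left(- \frac{14}{5} + C\right) C}{7} = \frac{5}{7} + \frac{C \left(- \frac{14}{5} + C\right)}{7}$)
$\left(k{\left(206 \right)} - 36325\right) \left(O - 29347\right) = \left(\left(\frac{5}{7} - \frac{412}{5} + \frac{206^{2}}{7}\right) - 36325\right) \left(13108 - 29347\right) = \left(\left(\frac{5}{7} - \frac{412}{5} + \frac{1}{7} \cdot 42436\right) - 36325\right) \left(-16239\right) = \left(\left(\frac{5}{7} - \frac{412}{5} + \frac{42436}{7}\right) - 36325\right) \left(-16239\right) = \left(\frac{29903}{5} - 36325\right) \left(-16239\right) = \left(- \frac{151722}{5}\right) \left(-16239\right) = \frac{2463813558}{5}$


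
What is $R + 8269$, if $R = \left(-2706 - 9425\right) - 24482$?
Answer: $-28344$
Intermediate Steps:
$R = -36613$ ($R = \left(-2706 - 9425\right) - 24482 = -12131 - 24482 = -36613$)
$R + 8269 = -36613 + 8269 = -28344$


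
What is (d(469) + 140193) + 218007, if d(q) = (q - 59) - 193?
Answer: 358417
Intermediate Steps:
d(q) = -252 + q (d(q) = (-59 + q) - 193 = -252 + q)
(d(469) + 140193) + 218007 = ((-252 + 469) + 140193) + 218007 = (217 + 140193) + 218007 = 140410 + 218007 = 358417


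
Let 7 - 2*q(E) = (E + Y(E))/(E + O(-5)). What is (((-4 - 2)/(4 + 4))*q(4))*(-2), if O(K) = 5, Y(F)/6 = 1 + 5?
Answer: 23/12 ≈ 1.9167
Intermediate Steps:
Y(F) = 36 (Y(F) = 6*(1 + 5) = 6*6 = 36)
q(E) = 7/2 - (36 + E)/(2*(5 + E)) (q(E) = 7/2 - (E + 36)/(2*(E + 5)) = 7/2 - (36 + E)/(2*(5 + E)))
(((-4 - 2)/(4 + 4))*q(4))*(-2) = (((-4 - 2)/(4 + 4))*((-1 + 6*4)/(2*(5 + 4))))*(-2) = ((-6/8)*((1/2)*(-1 + 24)/9))*(-2) = ((-6*1/8)*((1/2)*(1/9)*23))*(-2) = -3/4*23/18*(-2) = -23/24*(-2) = 23/12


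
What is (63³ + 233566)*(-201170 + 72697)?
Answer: -62131212949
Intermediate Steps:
(63³ + 233566)*(-201170 + 72697) = (250047 + 233566)*(-128473) = 483613*(-128473) = -62131212949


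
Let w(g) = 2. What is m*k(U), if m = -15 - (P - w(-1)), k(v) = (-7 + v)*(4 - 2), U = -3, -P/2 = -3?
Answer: 380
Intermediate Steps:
P = 6 (P = -2*(-3) = 6)
k(v) = -14 + 2*v (k(v) = (-7 + v)*2 = -14 + 2*v)
m = -19 (m = -15 - (6 - 1*2) = -15 - (6 - 2) = -15 - 1*4 = -15 - 4 = -19)
m*k(U) = -19*(-14 + 2*(-3)) = -19*(-14 - 6) = -19*(-20) = 380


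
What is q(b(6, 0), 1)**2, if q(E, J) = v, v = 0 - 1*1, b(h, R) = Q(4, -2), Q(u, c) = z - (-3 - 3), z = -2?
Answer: 1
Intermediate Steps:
Q(u, c) = 4 (Q(u, c) = -2 - (-3 - 3) = -2 - 1*(-6) = -2 + 6 = 4)
b(h, R) = 4
v = -1 (v = 0 - 1 = -1)
q(E, J) = -1
q(b(6, 0), 1)**2 = (-1)**2 = 1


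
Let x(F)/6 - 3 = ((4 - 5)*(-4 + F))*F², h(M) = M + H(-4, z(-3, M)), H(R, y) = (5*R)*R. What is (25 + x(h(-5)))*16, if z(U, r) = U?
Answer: -38339312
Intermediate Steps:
H(R, y) = 5*R²
h(M) = 80 + M (h(M) = M + 5*(-4)² = M + 5*16 = M + 80 = 80 + M)
x(F) = 18 + 6*F²*(4 - F) (x(F) = 18 + 6*(((4 - 5)*(-4 + F))*F²) = 18 + 6*((-(-4 + F))*F²) = 18 + 6*((4 - F)*F²) = 18 + 6*(F²*(4 - F)) = 18 + 6*F²*(4 - F))
(25 + x(h(-5)))*16 = (25 + (18 - 6*(80 - 5)³ + 24*(80 - 5)²))*16 = (25 + (18 - 6*75³ + 24*75²))*16 = (25 + (18 - 6*421875 + 24*5625))*16 = (25 + (18 - 2531250 + 135000))*16 = (25 - 2396232)*16 = -2396207*16 = -38339312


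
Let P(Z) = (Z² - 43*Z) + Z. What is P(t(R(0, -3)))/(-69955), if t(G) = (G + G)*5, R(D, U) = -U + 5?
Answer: -608/13991 ≈ -0.043456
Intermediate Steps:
R(D, U) = 5 - U
t(G) = 10*G (t(G) = (2*G)*5 = 10*G)
P(Z) = Z² - 42*Z
P(t(R(0, -3)))/(-69955) = ((10*(5 - 1*(-3)))*(-42 + 10*(5 - 1*(-3))))/(-69955) = ((10*(5 + 3))*(-42 + 10*(5 + 3)))*(-1/69955) = ((10*8)*(-42 + 10*8))*(-1/69955) = (80*(-42 + 80))*(-1/69955) = (80*38)*(-1/69955) = 3040*(-1/69955) = -608/13991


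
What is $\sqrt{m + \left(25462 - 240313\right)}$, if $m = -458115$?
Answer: $21 i \sqrt{1526} \approx 820.34 i$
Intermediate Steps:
$\sqrt{m + \left(25462 - 240313\right)} = \sqrt{-458115 + \left(25462 - 240313\right)} = \sqrt{-458115 - 214851} = \sqrt{-672966} = 21 i \sqrt{1526}$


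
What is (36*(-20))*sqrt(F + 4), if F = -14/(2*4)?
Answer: -1080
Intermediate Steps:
F = -7/4 (F = -14/8 = -14*1/8 = -7/4 ≈ -1.7500)
(36*(-20))*sqrt(F + 4) = (36*(-20))*sqrt(-7/4 + 4) = -720*sqrt(9/4) = -720*3/2 = -1080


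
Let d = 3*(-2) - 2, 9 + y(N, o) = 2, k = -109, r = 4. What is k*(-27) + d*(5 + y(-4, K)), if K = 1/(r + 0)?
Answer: 2959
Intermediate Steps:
K = ¼ (K = 1/(4 + 0) = 1/4 = ¼ ≈ 0.25000)
y(N, o) = -7 (y(N, o) = -9 + 2 = -7)
d = -8 (d = -6 - 2 = -8)
k*(-27) + d*(5 + y(-4, K)) = -109*(-27) - 8*(5 - 7) = 2943 - 8*(-2) = 2943 + 16 = 2959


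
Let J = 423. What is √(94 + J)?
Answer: √517 ≈ 22.738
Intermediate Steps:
√(94 + J) = √(94 + 423) = √517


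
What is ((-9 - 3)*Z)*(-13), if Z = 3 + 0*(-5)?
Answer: 468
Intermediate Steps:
Z = 3 (Z = 3 + 0 = 3)
((-9 - 3)*Z)*(-13) = ((-9 - 3)*3)*(-13) = -12*3*(-13) = -36*(-13) = 468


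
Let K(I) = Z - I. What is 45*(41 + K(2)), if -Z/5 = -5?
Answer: 2880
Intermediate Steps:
Z = 25 (Z = -5*(-5) = 25)
K(I) = 25 - I
45*(41 + K(2)) = 45*(41 + (25 - 1*2)) = 45*(41 + (25 - 2)) = 45*(41 + 23) = 45*64 = 2880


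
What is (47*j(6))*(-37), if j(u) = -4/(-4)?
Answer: -1739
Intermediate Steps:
j(u) = 1 (j(u) = -4*(-¼) = 1)
(47*j(6))*(-37) = (47*1)*(-37) = 47*(-37) = -1739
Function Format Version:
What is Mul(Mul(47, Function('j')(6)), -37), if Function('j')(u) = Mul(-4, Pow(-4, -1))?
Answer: -1739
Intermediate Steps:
Function('j')(u) = 1 (Function('j')(u) = Mul(-4, Rational(-1, 4)) = 1)
Mul(Mul(47, Function('j')(6)), -37) = Mul(Mul(47, 1), -37) = Mul(47, -37) = -1739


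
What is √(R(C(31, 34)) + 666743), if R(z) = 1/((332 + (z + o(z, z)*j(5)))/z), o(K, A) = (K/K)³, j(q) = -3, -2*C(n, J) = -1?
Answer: √289553817442/659 ≈ 816.54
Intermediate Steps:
C(n, J) = ½ (C(n, J) = -½*(-1) = ½)
o(K, A) = 1 (o(K, A) = 1³ = 1)
R(z) = z/(329 + z) (R(z) = 1/((332 + (z + 1*(-3)))/z) = 1/((332 + (z - 3))/z) = 1/((332 + (-3 + z))/z) = 1/((329 + z)/z) = z/(329 + z))
√(R(C(31, 34)) + 666743) = √(1/(2*(329 + ½)) + 666743) = √(1/(2*(659/2)) + 666743) = √((½)*(2/659) + 666743) = √(1/659 + 666743) = √(439383638/659) = √289553817442/659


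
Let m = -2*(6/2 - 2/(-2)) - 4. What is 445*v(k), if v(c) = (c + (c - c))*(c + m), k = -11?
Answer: 112585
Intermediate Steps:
m = -12 (m = -2*(6*(½) - 2*(-½)) - 4 = -2*(3 + 1) - 4 = -2*4 - 4 = -8 - 4 = -12)
v(c) = c*(-12 + c) (v(c) = (c + (c - c))*(c - 12) = (c + 0)*(-12 + c) = c*(-12 + c))
445*v(k) = 445*(-11*(-12 - 11)) = 445*(-11*(-23)) = 445*253 = 112585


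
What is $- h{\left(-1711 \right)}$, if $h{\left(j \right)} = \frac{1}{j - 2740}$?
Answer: $\frac{1}{4451} \approx 0.00022467$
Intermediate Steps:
$h{\left(j \right)} = \frac{1}{-2740 + j}$
$- h{\left(-1711 \right)} = - \frac{1}{-2740 - 1711} = - \frac{1}{-4451} = \left(-1\right) \left(- \frac{1}{4451}\right) = \frac{1}{4451}$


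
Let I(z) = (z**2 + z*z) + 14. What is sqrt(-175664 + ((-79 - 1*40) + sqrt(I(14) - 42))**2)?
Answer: I*sqrt(161139 + 476*sqrt(91)) ≈ 407.04*I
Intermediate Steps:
I(z) = 14 + 2*z**2 (I(z) = (z**2 + z**2) + 14 = 2*z**2 + 14 = 14 + 2*z**2)
sqrt(-175664 + ((-79 - 1*40) + sqrt(I(14) - 42))**2) = sqrt(-175664 + ((-79 - 1*40) + sqrt((14 + 2*14**2) - 42))**2) = sqrt(-175664 + ((-79 - 40) + sqrt((14 + 2*196) - 42))**2) = sqrt(-175664 + (-119 + sqrt((14 + 392) - 42))**2) = sqrt(-175664 + (-119 + sqrt(406 - 42))**2) = sqrt(-175664 + (-119 + sqrt(364))**2) = sqrt(-175664 + (-119 + 2*sqrt(91))**2)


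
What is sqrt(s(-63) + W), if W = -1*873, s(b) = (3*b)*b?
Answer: 3*sqrt(1226) ≈ 105.04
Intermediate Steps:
s(b) = 3*b**2
W = -873
sqrt(s(-63) + W) = sqrt(3*(-63)**2 - 873) = sqrt(3*3969 - 873) = sqrt(11907 - 873) = sqrt(11034) = 3*sqrt(1226)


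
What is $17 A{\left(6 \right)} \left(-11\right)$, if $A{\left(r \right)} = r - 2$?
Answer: $-748$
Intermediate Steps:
$A{\left(r \right)} = -2 + r$
$17 A{\left(6 \right)} \left(-11\right) = 17 \left(-2 + 6\right) \left(-11\right) = 17 \cdot 4 \left(-11\right) = 68 \left(-11\right) = -748$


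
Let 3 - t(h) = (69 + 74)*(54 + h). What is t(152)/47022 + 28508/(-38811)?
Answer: -48699631/35783742 ≈ -1.3609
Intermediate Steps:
t(h) = -7719 - 143*h (t(h) = 3 - (69 + 74)*(54 + h) = 3 - 143*(54 + h) = 3 - (7722 + 143*h) = 3 + (-7722 - 143*h) = -7719 - 143*h)
t(152)/47022 + 28508/(-38811) = (-7719 - 143*152)/47022 + 28508/(-38811) = (-7719 - 21736)*(1/47022) + 28508*(-1/38811) = -29455*1/47022 - 28508/38811 = -29455/47022 - 28508/38811 = -48699631/35783742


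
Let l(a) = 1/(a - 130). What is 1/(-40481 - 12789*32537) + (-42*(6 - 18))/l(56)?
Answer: -64643142443041/1733245990 ≈ -37296.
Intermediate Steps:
l(a) = 1/(-130 + a)
1/(-40481 - 12789*32537) + (-42*(6 - 18))/l(56) = 1/(-40481 - 12789*32537) + (-42*(6 - 18))/(1/(-130 + 56)) = (1/32537)/(-53270) + (-42*(-12))/(1/(-74)) = -1/53270*1/32537 + 504/(-1/74) = -1/1733245990 + 504*(-74) = -1/1733245990 - 37296 = -64643142443041/1733245990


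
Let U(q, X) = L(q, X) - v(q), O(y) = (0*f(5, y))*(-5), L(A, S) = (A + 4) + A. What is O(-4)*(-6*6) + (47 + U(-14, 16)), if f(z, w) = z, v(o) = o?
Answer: 37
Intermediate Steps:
L(A, S) = 4 + 2*A (L(A, S) = (4 + A) + A = 4 + 2*A)
O(y) = 0 (O(y) = (0*5)*(-5) = 0*(-5) = 0)
U(q, X) = 4 + q (U(q, X) = (4 + 2*q) - q = 4 + q)
O(-4)*(-6*6) + (47 + U(-14, 16)) = 0*(-6*6) + (47 + (4 - 14)) = 0*(-36) + (47 - 10) = 0 + 37 = 37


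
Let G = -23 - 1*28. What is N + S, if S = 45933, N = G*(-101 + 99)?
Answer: 46035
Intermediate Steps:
G = -51 (G = -23 - 28 = -51)
N = 102 (N = -51*(-101 + 99) = -51*(-2) = 102)
N + S = 102 + 45933 = 46035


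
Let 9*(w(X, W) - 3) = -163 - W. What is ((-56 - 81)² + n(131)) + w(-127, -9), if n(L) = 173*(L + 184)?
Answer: 659249/9 ≈ 73250.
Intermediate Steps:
n(L) = 31832 + 173*L (n(L) = 173*(184 + L) = 31832 + 173*L)
w(X, W) = -136/9 - W/9 (w(X, W) = 3 + (-163 - W)/9 = 3 + (-163/9 - W/9) = -136/9 - W/9)
((-56 - 81)² + n(131)) + w(-127, -9) = ((-56 - 81)² + (31832 + 173*131)) + (-136/9 - ⅑*(-9)) = ((-137)² + (31832 + 22663)) + (-136/9 + 1) = (18769 + 54495) - 127/9 = 73264 - 127/9 = 659249/9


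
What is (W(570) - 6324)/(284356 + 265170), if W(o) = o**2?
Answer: 159288/274763 ≈ 0.57973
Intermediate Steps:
(W(570) - 6324)/(284356 + 265170) = (570**2 - 6324)/(284356 + 265170) = (324900 - 6324)/549526 = 318576*(1/549526) = 159288/274763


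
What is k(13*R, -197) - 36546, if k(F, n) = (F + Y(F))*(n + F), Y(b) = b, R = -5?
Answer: -2486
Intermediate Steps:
k(F, n) = 2*F*(F + n) (k(F, n) = (F + F)*(n + F) = (2*F)*(F + n) = 2*F*(F + n))
k(13*R, -197) - 36546 = 2*(13*(-5))*(13*(-5) - 197) - 36546 = 2*(-65)*(-65 - 197) - 36546 = 2*(-65)*(-262) - 36546 = 34060 - 36546 = -2486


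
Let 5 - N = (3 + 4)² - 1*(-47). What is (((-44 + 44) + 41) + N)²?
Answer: 2500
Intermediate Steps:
N = -91 (N = 5 - ((3 + 4)² - 1*(-47)) = 5 - (7² + 47) = 5 - (49 + 47) = 5 - 1*96 = 5 - 96 = -91)
(((-44 + 44) + 41) + N)² = (((-44 + 44) + 41) - 91)² = ((0 + 41) - 91)² = (41 - 91)² = (-50)² = 2500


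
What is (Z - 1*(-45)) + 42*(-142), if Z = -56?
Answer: -5975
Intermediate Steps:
(Z - 1*(-45)) + 42*(-142) = (-56 - 1*(-45)) + 42*(-142) = (-56 + 45) - 5964 = -11 - 5964 = -5975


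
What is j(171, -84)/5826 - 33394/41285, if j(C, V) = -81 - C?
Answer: -34159544/40087735 ≈ -0.85212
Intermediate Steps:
j(171, -84)/5826 - 33394/41285 = (-81 - 1*171)/5826 - 33394/41285 = (-81 - 171)*(1/5826) - 33394*1/41285 = -252*1/5826 - 33394/41285 = -42/971 - 33394/41285 = -34159544/40087735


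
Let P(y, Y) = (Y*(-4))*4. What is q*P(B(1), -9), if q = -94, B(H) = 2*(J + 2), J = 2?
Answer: -13536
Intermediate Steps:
B(H) = 8 (B(H) = 2*(2 + 2) = 2*4 = 8)
P(y, Y) = -16*Y (P(y, Y) = -4*Y*4 = -16*Y)
q*P(B(1), -9) = -(-1504)*(-9) = -94*144 = -13536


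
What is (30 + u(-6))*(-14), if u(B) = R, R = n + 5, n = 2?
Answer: -518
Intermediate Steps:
R = 7 (R = 2 + 5 = 7)
u(B) = 7
(30 + u(-6))*(-14) = (30 + 7)*(-14) = 37*(-14) = -518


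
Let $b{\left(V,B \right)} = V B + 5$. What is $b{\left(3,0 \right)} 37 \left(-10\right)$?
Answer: $-1850$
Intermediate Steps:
$b{\left(V,B \right)} = 5 + B V$ ($b{\left(V,B \right)} = B V + 5 = 5 + B V$)
$b{\left(3,0 \right)} 37 \left(-10\right) = \left(5 + 0 \cdot 3\right) 37 \left(-10\right) = \left(5 + 0\right) 37 \left(-10\right) = 5 \cdot 37 \left(-10\right) = 185 \left(-10\right) = -1850$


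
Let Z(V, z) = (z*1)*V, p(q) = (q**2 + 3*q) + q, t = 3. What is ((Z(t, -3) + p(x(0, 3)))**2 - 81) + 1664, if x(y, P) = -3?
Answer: 1727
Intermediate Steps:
p(q) = q**2 + 4*q
Z(V, z) = V*z (Z(V, z) = z*V = V*z)
((Z(t, -3) + p(x(0, 3)))**2 - 81) + 1664 = ((3*(-3) - 3*(4 - 3))**2 - 81) + 1664 = ((-9 - 3*1)**2 - 81) + 1664 = ((-9 - 3)**2 - 81) + 1664 = ((-12)**2 - 81) + 1664 = (144 - 81) + 1664 = 63 + 1664 = 1727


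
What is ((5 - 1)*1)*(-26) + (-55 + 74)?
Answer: -85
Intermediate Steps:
((5 - 1)*1)*(-26) + (-55 + 74) = (4*1)*(-26) + 19 = 4*(-26) + 19 = -104 + 19 = -85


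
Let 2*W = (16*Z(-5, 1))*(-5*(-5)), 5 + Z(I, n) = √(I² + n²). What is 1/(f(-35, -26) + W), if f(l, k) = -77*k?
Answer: -501/17998 + 50*√26/8999 ≈ 0.00049461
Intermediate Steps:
Z(I, n) = -5 + √(I² + n²)
W = -1000 + 200*√26 (W = ((16*(-5 + √((-5)² + 1²)))*(-5*(-5)))/2 = ((16*(-5 + √(25 + 1)))*25)/2 = ((16*(-5 + √26))*25)/2 = ((-80 + 16*√26)*25)/2 = (-2000 + 400*√26)/2 = -1000 + 200*√26 ≈ 19.804)
1/(f(-35, -26) + W) = 1/(-77*(-26) + (-1000 + 200*√26)) = 1/(2002 + (-1000 + 200*√26)) = 1/(1002 + 200*√26)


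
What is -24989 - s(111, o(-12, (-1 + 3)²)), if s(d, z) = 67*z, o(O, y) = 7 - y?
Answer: -25190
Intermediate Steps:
-24989 - s(111, o(-12, (-1 + 3)²)) = -24989 - 67*(7 - (-1 + 3)²) = -24989 - 67*(7 - 1*2²) = -24989 - 67*(7 - 1*4) = -24989 - 67*(7 - 4) = -24989 - 67*3 = -24989 - 1*201 = -24989 - 201 = -25190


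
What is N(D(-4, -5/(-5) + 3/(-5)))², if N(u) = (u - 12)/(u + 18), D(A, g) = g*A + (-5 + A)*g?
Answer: 1849/1024 ≈ 1.8057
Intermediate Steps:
D(A, g) = A*g + g*(-5 + A)
N(u) = (-12 + u)/(18 + u)
N(D(-4, -5/(-5) + 3/(-5)))² = ((-12 + (-5/(-5) + 3/(-5))*(-5 + 2*(-4)))/(18 + (-5/(-5) + 3/(-5))*(-5 + 2*(-4))))² = ((-12 + (-5*(-⅕) + 3*(-⅕))*(-5 - 8))/(18 + (-5*(-⅕) + 3*(-⅕))*(-5 - 8)))² = ((-12 + (1 - ⅗)*(-13))/(18 + (1 - ⅗)*(-13)))² = ((-12 + (⅖)*(-13))/(18 + (⅖)*(-13)))² = ((-12 - 26/5)/(18 - 26/5))² = (-86/5/(64/5))² = ((5/64)*(-86/5))² = (-43/32)² = 1849/1024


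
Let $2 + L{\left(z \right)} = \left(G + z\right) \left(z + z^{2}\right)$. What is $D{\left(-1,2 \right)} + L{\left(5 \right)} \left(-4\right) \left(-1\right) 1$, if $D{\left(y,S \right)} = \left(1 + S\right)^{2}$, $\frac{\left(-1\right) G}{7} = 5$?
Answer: $-3599$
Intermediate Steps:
$G = -35$ ($G = \left(-7\right) 5 = -35$)
$L{\left(z \right)} = -2 + \left(-35 + z\right) \left(z + z^{2}\right)$
$D{\left(-1,2 \right)} + L{\left(5 \right)} \left(-4\right) \left(-1\right) 1 = \left(1 + 2\right)^{2} + \left(-2 + 5^{3} - 175 - 34 \cdot 5^{2}\right) \left(-4\right) \left(-1\right) 1 = 3^{2} + \left(-2 + 125 - 175 - 850\right) 4 \cdot 1 = 9 + \left(-2 + 125 - 175 - 850\right) 4 = 9 - 3608 = -3599$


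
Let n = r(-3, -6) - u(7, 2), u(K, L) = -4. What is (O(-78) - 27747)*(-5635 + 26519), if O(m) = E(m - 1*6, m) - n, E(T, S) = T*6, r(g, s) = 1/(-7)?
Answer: -4130521056/7 ≈ -5.9007e+8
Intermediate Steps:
r(g, s) = -⅐
n = 27/7 (n = -⅐ - 1*(-4) = -⅐ + 4 = 27/7 ≈ 3.8571)
E(T, S) = 6*T
O(m) = -279/7 + 6*m (O(m) = 6*(m - 1*6) - 1*27/7 = 6*(m - 6) - 27/7 = 6*(-6 + m) - 27/7 = (-36 + 6*m) - 27/7 = -279/7 + 6*m)
(O(-78) - 27747)*(-5635 + 26519) = ((-279/7 + 6*(-78)) - 27747)*(-5635 + 26519) = ((-279/7 - 468) - 27747)*20884 = (-3555/7 - 27747)*20884 = -197784/7*20884 = -4130521056/7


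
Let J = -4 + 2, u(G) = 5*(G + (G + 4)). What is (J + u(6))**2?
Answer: 6084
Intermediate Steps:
u(G) = 20 + 10*G (u(G) = 5*(G + (4 + G)) = 5*(4 + 2*G) = 20 + 10*G)
J = -2
(J + u(6))**2 = (-2 + (20 + 10*6))**2 = (-2 + (20 + 60))**2 = (-2 + 80)**2 = 78**2 = 6084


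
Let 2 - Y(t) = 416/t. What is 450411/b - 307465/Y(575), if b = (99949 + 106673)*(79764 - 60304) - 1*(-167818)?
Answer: -177721946484817769/737859360623 ≈ -2.4086e+5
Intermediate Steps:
Y(t) = 2 - 416/t
b = 4021031938 (b = 206622*19460 + 167818 = 4020864120 + 167818 = 4021031938)
450411/b - 307465/Y(575) = 450411/4021031938 - 307465/(2 - 416/575) = 450411/4021031938 - 307465/734/575 = 450411/4021031938 - 307465*575/734 = 450411/4021031938 - 176792375/734 = -177721946484817769/737859360623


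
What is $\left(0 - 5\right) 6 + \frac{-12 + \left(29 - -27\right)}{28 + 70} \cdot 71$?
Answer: $\frac{92}{49} \approx 1.8776$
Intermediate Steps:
$\left(0 - 5\right) 6 + \frac{-12 + \left(29 - -27\right)}{28 + 70} \cdot 71 = \left(-5\right) 6 + \frac{-12 + \left(29 + 27\right)}{98} \cdot 71 = -30 + \left(-12 + 56\right) \frac{1}{98} \cdot 71 = -30 + 44 \cdot \frac{1}{98} \cdot 71 = -30 + \frac{22}{49} \cdot 71 = -30 + \frac{1562}{49} = \frac{92}{49}$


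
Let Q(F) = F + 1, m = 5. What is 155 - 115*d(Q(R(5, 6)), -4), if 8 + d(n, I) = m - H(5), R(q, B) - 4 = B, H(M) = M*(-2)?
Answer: -650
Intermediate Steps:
H(M) = -2*M
R(q, B) = 4 + B
Q(F) = 1 + F
d(n, I) = 7 (d(n, I) = -8 + (5 - (-2)*5) = -8 + (5 - 1*(-10)) = -8 + (5 + 10) = -8 + 15 = 7)
155 - 115*d(Q(R(5, 6)), -4) = 155 - 115*7 = 155 - 805 = -650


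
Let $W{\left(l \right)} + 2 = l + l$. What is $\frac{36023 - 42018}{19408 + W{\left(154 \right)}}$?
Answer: $- \frac{5995}{19714} \approx -0.3041$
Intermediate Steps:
$W{\left(l \right)} = -2 + 2 l$ ($W{\left(l \right)} = -2 + \left(l + l\right) = -2 + 2 l$)
$\frac{36023 - 42018}{19408 + W{\left(154 \right)}} = \frac{36023 - 42018}{19408 + \left(-2 + 2 \cdot 154\right)} = - \frac{5995}{19408 + \left(-2 + 308\right)} = - \frac{5995}{19408 + 306} = - \frac{5995}{19714}$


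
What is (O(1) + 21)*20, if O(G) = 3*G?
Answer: 480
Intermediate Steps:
(O(1) + 21)*20 = (3*1 + 21)*20 = (3 + 21)*20 = 24*20 = 480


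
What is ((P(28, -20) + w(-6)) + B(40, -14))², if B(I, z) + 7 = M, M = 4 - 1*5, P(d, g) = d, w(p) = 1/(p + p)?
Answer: 57121/144 ≈ 396.67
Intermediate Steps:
w(p) = 1/(2*p)
M = -1 (M = 4 - 5 = -1)
B(I, z) = -8 (B(I, z) = -7 - 1 = -8)
((P(28, -20) + w(-6)) + B(40, -14))² = ((28 + (½)/(-6)) - 8)² = ((28 + (½)*(-⅙)) - 8)² = ((28 - 1/12) - 8)² = (335/12 - 8)² = (239/12)² = 57121/144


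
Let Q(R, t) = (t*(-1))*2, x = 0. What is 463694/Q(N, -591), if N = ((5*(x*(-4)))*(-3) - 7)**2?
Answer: 231847/591 ≈ 392.30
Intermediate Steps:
N = 49 (N = ((5*(0*(-4)))*(-3) - 7)**2 = ((5*0)*(-3) - 7)**2 = (0*(-3) - 7)**2 = (0 - 7)**2 = (-7)**2 = 49)
Q(R, t) = -2*t (Q(R, t) = -t*2 = -2*t)
463694/Q(N, -591) = 463694/((-2*(-591))) = 463694/1182 = 463694*(1/1182) = 231847/591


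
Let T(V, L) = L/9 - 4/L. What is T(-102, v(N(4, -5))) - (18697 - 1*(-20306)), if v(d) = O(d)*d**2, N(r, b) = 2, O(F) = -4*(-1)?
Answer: -1404053/36 ≈ -39002.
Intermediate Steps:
O(F) = 4
v(d) = 4*d**2
T(V, L) = -4/L + L/9 (T(V, L) = L*(1/9) - 4/L = L/9 - 4/L = -4/L + L/9)
T(-102, v(N(4, -5))) - (18697 - 1*(-20306)) = (-4/(4*2**2) + (4*2**2)/9) - (18697 - 1*(-20306)) = (-4/(4*4) + (4*4)/9) - (18697 + 20306) = (-4/16 + (1/9)*16) - 1*39003 = (-4*1/16 + 16/9) - 39003 = (-1/4 + 16/9) - 39003 = 55/36 - 39003 = -1404053/36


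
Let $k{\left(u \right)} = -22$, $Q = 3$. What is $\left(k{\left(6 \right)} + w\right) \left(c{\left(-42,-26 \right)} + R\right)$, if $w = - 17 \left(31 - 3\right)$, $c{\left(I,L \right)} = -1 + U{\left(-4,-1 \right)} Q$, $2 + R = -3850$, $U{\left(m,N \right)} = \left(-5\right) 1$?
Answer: $1926264$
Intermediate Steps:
$U{\left(m,N \right)} = -5$
$R = -3852$ ($R = -2 - 3850 = -3852$)
$c{\left(I,L \right)} = -16$ ($c{\left(I,L \right)} = -1 - 15 = -16$)
$w = -476$ ($w = \left(-17\right) 28 = -476$)
$\left(k{\left(6 \right)} + w\right) \left(c{\left(-42,-26 \right)} + R\right) = \left(-22 - 476\right) \left(-16 - 3852\right) = \left(-498\right) \left(-3868\right) = 1926264$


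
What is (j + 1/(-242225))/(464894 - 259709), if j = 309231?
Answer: 74903478974/49700936625 ≈ 1.5071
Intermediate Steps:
(j + 1/(-242225))/(464894 - 259709) = (309231 + 1/(-242225))/(464894 - 259709) = (309231 - 1/242225)/205185 = (74903478974/242225)*(1/205185) = 74903478974/49700936625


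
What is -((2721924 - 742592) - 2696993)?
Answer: 717661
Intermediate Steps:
-((2721924 - 742592) - 2696993) = -(1979332 - 2696993) = -1*(-717661) = 717661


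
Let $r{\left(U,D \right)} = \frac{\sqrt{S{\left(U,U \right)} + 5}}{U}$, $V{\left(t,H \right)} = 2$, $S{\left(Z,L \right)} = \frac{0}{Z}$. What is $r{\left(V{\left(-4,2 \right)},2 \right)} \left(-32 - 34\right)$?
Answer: $- 33 \sqrt{5} \approx -73.79$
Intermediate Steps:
$S{\left(Z,L \right)} = 0$
$r{\left(U,D \right)} = \frac{\sqrt{5}}{U}$ ($r{\left(U,D \right)} = \frac{\sqrt{0 + 5}}{U} = \frac{\sqrt{5}}{U}$)
$r{\left(V{\left(-4,2 \right)},2 \right)} \left(-32 - 34\right) = \frac{\sqrt{5}}{2} \left(-32 - 34\right) = \sqrt{5} \cdot \frac{1}{2} \left(-66\right) = \frac{\sqrt{5}}{2} \left(-66\right) = - 33 \sqrt{5}$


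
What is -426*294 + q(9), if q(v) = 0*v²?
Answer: -125244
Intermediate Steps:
q(v) = 0
-426*294 + q(9) = -426*294 + 0 = -125244 + 0 = -125244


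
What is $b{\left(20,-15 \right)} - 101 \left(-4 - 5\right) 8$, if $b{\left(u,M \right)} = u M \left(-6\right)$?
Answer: $9072$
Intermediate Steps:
$b{\left(u,M \right)} = - 6 M u$ ($b{\left(u,M \right)} = M u \left(-6\right) = - 6 M u$)
$b{\left(20,-15 \right)} - 101 \left(-4 - 5\right) 8 = \left(-6\right) \left(-15\right) 20 - 101 \left(-4 - 5\right) 8 = 1800 - 101 \left(\left(-9\right) 8\right) = 1800 - -7272 = 1800 + 7272 = 9072$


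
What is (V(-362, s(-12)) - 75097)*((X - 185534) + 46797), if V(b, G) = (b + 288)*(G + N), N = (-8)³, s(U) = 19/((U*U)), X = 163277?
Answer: -5480090795/6 ≈ -9.1335e+8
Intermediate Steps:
s(U) = 19/U² (s(U) = 19/(U²) = 19/U²)
N = -512
V(b, G) = (-512 + G)*(288 + b) (V(b, G) = (b + 288)*(G - 512) = (288 + b)*(-512 + G) = (-512 + G)*(288 + b))
(V(-362, s(-12)) - 75097)*((X - 185534) + 46797) = ((-147456 - 512*(-362) + 288*(19/(-12)²) + (19/(-12)²)*(-362)) - 75097)*((163277 - 185534) + 46797) = ((-147456 + 185344 + 288*(19*(1/144)) + (19*(1/144))*(-362)) - 75097)*(-22257 + 46797) = ((-147456 + 185344 + 288*(19/144) + (19/144)*(-362)) - 75097)*24540 = ((-147456 + 185344 + 38 - 3439/72) - 75097)*24540 = (2727233/72 - 75097)*24540 = -2679751/72*24540 = -5480090795/6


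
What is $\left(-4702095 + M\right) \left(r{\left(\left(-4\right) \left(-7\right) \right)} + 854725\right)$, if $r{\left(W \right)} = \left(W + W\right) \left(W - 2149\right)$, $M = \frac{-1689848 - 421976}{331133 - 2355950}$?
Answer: $- \frac{7006881953057406659}{2024817} \approx -3.4605 \cdot 10^{12}$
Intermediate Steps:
$M = \frac{2111824}{2024817}$ ($M = - \frac{2111824}{-2024817} = \left(-2111824\right) \left(- \frac{1}{2024817}\right) = \frac{2111824}{2024817} \approx 1.043$)
$r{\left(W \right)} = 2 W \left(-2149 + W\right)$
$\left(-4702095 + M\right) \left(r{\left(\left(-4\right) \left(-7\right) \right)} + 854725\right) = \left(-4702095 + \frac{2111824}{2024817}\right) \left(2 \left(\left(-4\right) \left(-7\right)\right) \left(-2149 - -28\right) + 854725\right) = - \frac{9520879779791 \left(2 \cdot 28 \left(-2149 + 28\right) + 854725\right)}{2024817} = - \frac{9520879779791 \left(2 \cdot 28 \left(-2121\right) + 854725\right)}{2024817} = - \frac{9520879779791 \left(-118776 + 854725\right)}{2024817} = \left(- \frac{9520879779791}{2024817}\right) 735949 = - \frac{7006881953057406659}{2024817}$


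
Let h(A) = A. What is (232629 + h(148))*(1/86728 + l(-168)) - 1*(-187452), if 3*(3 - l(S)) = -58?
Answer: 1401387714451/260184 ≈ 5.3861e+6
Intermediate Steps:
l(S) = 67/3 (l(S) = 3 - ⅓*(-58) = 3 + 58/3 = 67/3)
(232629 + h(148))*(1/86728 + l(-168)) - 1*(-187452) = (232629 + 148)*(1/86728 + 67/3) - 1*(-187452) = 232777*(1/86728 + 67/3) + 187452 = 232777*(5810779/260184) + 187452 = 1352615703283/260184 + 187452 = 1401387714451/260184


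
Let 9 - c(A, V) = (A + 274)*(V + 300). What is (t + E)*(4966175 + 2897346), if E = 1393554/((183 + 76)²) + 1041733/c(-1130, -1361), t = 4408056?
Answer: 2111788696125619973317897/60923433767 ≈ 3.4663e+13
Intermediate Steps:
c(A, V) = 9 - (274 + A)*(300 + V) (c(A, V) = 9 - (A + 274)*(V + 300) = 9 - (274 + A)*(300 + V))
E = 1195755006305/60923433767 (E = 1393554/((183 + 76)²) + 1041733/(-82191 - 300*(-1130) - 274*(-1361) - 1*(-1130)*(-1361)) = 1393554/(259²) + 1041733/(-82191 + 339000 + 372914 - 1537930) = 1393554/67081 + 1041733/(-908207) = 1393554*(1/67081) + 1041733*(-1/908207) = 1393554/67081 - 1041733/908207 = 1195755006305/60923433767 ≈ 19.627)
(t + E)*(4966175 + 2897346) = (4408056 + 1195755006305/60923433767)*(4966175 + 2897346) = (268555103512233257/60923433767)*7863521 = 2111788696125619973317897/60923433767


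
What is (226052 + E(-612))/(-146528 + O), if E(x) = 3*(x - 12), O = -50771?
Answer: -224180/197299 ≈ -1.1362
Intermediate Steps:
E(x) = -36 + 3*x (E(x) = 3*(-12 + x) = -36 + 3*x)
(226052 + E(-612))/(-146528 + O) = (226052 + (-36 + 3*(-612)))/(-146528 - 50771) = (226052 + (-36 - 1836))/(-197299) = (226052 - 1872)*(-1/197299) = 224180*(-1/197299) = -224180/197299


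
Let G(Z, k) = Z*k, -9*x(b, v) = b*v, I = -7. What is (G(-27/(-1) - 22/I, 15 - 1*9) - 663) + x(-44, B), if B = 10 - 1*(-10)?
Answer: -24215/63 ≈ -384.37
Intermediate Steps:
B = 20 (B = 10 + 10 = 20)
x(b, v) = -b*v/9
(G(-27/(-1) - 22/I, 15 - 1*9) - 663) + x(-44, B) = ((-27/(-1) - 22/(-7))*(15 - 1*9) - 663) - ⅑*(-44)*20 = ((-27*(-1) - 22*(-⅐))*(15 - 9) - 663) + 880/9 = ((27 + 22/7)*6 - 663) + 880/9 = ((211/7)*6 - 663) + 880/9 = (1266/7 - 663) + 880/9 = -3375/7 + 880/9 = -24215/63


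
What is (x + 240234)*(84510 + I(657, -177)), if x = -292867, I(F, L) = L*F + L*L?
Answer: 23684850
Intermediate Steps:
I(F, L) = L**2 + F*L (I(F, L) = F*L + L**2 = L**2 + F*L)
(x + 240234)*(84510 + I(657, -177)) = (-292867 + 240234)*(84510 - 177*(657 - 177)) = -52633*(84510 - 177*480) = -52633*(84510 - 84960) = -52633*(-450) = 23684850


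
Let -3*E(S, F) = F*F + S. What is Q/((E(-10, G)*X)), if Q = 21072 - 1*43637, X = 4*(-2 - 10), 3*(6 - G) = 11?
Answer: 203085/656 ≈ 309.58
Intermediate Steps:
G = 7/3 (G = 6 - ⅓*11 = 6 - 11/3 = 7/3 ≈ 2.3333)
E(S, F) = -S/3 - F²/3 (E(S, F) = -(F*F + S)/3 = -(F² + S)/3 = -(S + F²)/3 = -S/3 - F²/3)
X = -48 (X = 4*(-12) = -48)
Q = -22565 (Q = 21072 - 43637 = -22565)
Q/((E(-10, G)*X)) = -22565*(-1/(48*(-⅓*(-10) - (7/3)²/3))) = -22565*(-1/(48*(10/3 - ⅓*49/9))) = -22565*(-1/(48*(10/3 - 49/27))) = -22565/((41/27)*(-48)) = -22565/(-656/9) = -22565*(-9/656) = 203085/656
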